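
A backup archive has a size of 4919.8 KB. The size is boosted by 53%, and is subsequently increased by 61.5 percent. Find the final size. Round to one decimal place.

12156.6 KB

Apply the 53% increase: 4919.8 × 1.53 = 7527.294.
61.5% increase: 7527.294 × 1.615 = 12156.57981 ≈ 12156.6.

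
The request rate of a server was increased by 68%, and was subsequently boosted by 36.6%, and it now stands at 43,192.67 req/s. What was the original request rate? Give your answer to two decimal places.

18,821.32 req/s

Undoing the 36.6% increase: 43,192.67 ÷ 1.366 ≈ 31619.816984.
Undoing the 68% increase: 31619.816984 ÷ 1.68 ≈ 18,821.32 req/s.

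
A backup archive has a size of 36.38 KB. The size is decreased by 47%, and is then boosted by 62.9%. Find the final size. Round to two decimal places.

After the 47% decrease: 36.38 × 0.53 = 19.2814.
62.9% increase: 19.2814 × 1.629 = 31.4094006 ≈ 31.41.

31.41 KB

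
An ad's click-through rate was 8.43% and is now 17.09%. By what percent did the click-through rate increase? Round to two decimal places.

The change is 17.09 − 8.43 = 8.66 percentage points.
Relative to the original 8.43%, that is 8.66 ÷ 8.43 ≈ 102.73%.
So the click-through rate rose by 102.73%.

102.73%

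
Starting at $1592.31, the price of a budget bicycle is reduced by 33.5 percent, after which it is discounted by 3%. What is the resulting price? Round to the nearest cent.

$1027.12

33.5% decrease: $1592.31 × 0.665 = $1058.88615.
3% decrease: $1058.88615 × 0.97 = $1027.1195655 ≈ $1027.12.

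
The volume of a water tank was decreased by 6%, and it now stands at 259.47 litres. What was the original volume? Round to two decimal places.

The overall multiplier applied was 0.94.
So the original volume was 259.47 ÷ 0.94 ≈ 276.03 litres.

276.03 litres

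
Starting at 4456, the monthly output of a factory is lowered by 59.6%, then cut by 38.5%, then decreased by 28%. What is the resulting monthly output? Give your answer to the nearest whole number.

797

Apply the 59.6% decrease: 4456 × 0.404 = 1800.224.
After the 38.5% decrease: 1800.224 × 0.615 = 1107.13776.
After the 28% decrease: 1107.13776 × 0.72 = 797.1391872 ≈ 797.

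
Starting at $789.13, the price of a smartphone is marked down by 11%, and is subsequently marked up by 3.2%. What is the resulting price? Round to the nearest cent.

$724.80

Each change multiplies by a factor: 0.89 × 1.032 = 0.91848.
$789.13 × 0.91848 = $724.8001224 ≈ $724.80.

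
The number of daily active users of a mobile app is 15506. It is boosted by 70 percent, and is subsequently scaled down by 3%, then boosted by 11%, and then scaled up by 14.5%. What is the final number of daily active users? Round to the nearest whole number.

32497

Each change multiplies by a factor: 1.7 × 0.97 × 1.11 × 1.145 = 2.09579655.
15506 × 2.09579655 = 32497.4213043 ≈ 32497.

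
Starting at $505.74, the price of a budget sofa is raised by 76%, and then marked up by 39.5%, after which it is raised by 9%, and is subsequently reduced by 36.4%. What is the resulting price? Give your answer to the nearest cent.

$860.79

Each change multiplies by a factor: 1.76 × 1.395 × 1.09 × 0.636 = 1.702042848.
$505.74 × 1.702042848 = $860.79114994752 ≈ $860.79.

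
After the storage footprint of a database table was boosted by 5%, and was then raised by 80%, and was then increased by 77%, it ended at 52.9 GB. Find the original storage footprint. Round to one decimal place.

15.8 GB

The overall multiplier applied was 1.05 × 1.8 × 1.77 = 3.3453.
So the original storage footprint was 52.9 ÷ 3.3453 ≈ 15.8 GB.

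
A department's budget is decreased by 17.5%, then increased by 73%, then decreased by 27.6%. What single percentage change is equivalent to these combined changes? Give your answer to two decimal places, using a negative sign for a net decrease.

3.33%

The combined multiplier is 0.825 × 1.73 × 0.724 = 1.033329.
That corresponds to an increase of 3.33%.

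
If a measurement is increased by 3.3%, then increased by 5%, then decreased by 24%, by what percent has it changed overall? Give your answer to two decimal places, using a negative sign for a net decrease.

-17.57%

A 3.3% increase multiplies by 1.033.
Then a 5% increase: 1.033 × 1.05 = 1.08465.
Then a 24% decrease: 1.08465 × 0.76 = 0.824334.
Overall factor 0.824334, i.e. -17.57%.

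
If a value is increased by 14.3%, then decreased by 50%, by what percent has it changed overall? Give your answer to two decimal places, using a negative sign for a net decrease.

-42.85%

The combined multiplier is 1.143 × 0.5 = 0.5715.
That corresponds to a decrease of 42.85%.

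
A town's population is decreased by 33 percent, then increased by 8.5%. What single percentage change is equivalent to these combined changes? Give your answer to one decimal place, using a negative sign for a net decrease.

A 33% decrease multiplies by 0.67.
Then an 8.5% increase: 0.67 × 1.085 = 0.72695.
Overall factor 0.72695, i.e. -27.3%.

-27.3%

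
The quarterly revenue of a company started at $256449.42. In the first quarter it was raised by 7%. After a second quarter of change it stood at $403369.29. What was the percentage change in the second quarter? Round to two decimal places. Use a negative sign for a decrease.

47.00%

After the first quarter: $256449.42 × 1.07 = $274400.8794.
Second-quarter multiplier: $403369.29 ÷ $274400.8794 ≈ 1.47.
That is a change of 47.00%.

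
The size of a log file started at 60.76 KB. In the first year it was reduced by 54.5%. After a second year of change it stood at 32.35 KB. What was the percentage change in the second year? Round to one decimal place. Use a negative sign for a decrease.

After the first year: 60.76 × 0.455 = 27.6458.
Second-year multiplier: 32.35 ÷ 27.6458 ≈ 1.17016.
That is a change of 17.0%.

17.0%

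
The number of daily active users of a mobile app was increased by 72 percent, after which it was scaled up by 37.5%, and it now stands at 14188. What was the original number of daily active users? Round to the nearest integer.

5999

The overall multiplier applied was 1.72 × 1.375 = 2.365.
So the original number of daily active users was 14188 ÷ 2.365 ≈ 5999.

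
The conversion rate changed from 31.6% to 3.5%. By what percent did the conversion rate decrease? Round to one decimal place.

The change is 3.5 − 31.6 = -28.1 percentage points.
Relative to the original 31.6%, that is -28.1 ÷ 31.6 ≈ -88.9%.
So the conversion rate fell by 88.9%.

88.9%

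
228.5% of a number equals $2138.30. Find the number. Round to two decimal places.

$2138.30 ÷ 2.285 ≈ $935.80.

$935.80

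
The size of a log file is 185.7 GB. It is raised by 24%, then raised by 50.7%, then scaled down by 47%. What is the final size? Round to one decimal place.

183.9 GB

24% increase: 185.7 × 1.24 = 230.268.
50.7% increase: 230.268 × 1.507 = 347.013876.
After the 47% decrease: 347.013876 × 0.53 = 183.91735428 ≈ 183.9.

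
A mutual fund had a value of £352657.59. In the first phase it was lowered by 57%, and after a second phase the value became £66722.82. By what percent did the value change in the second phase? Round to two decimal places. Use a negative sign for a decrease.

-56.00%

After the first phase: £352657.59 × 0.43 = £151642.7637.
Second-phase multiplier: £66722.82 ÷ £151642.7637 ≈ 0.44.
That is a change of -56.00%.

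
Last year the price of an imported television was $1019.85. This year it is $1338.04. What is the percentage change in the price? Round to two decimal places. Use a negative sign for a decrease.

31.20%

Change: $1338.04 − $1019.85 = $318.19.
Relative to the original: $318.19 ÷ $1019.85 ≈ 31.20%.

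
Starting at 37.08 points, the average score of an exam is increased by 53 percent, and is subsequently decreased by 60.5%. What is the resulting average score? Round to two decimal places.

Each change multiplies by a factor: 1.53 × 0.395 = 0.60435.
37.08 × 0.60435 = 22.409298 ≈ 22.41.

22.41 points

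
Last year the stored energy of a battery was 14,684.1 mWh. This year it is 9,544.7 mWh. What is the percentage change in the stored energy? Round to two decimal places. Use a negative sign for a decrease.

-35.00%

Change: 9,544.7 − 14,684.1 = -5,139.4.
Relative to the original: -5,139.4 ÷ 14,684.1 ≈ -35.00%.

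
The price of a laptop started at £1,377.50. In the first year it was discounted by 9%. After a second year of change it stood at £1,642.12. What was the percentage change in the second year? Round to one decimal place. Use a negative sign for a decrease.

After the first year: £1,377.50 × 0.91 = £1253.525.
Second-year multiplier: £1,642.12 ÷ £1253.525 ≈ 1.31.
That is a change of 31.0%.

31.0%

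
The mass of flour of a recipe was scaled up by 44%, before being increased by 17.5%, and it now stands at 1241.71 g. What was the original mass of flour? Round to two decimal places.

The overall multiplier applied was 1.44 × 1.175 = 1.692.
So the original mass of flour was 1241.71 ÷ 1.692 ≈ 733.87 g.

733.87 g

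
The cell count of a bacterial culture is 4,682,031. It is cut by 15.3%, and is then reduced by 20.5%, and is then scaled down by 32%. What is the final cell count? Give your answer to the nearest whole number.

Each change multiplies by a factor: 0.847 × 0.795 × 0.68 = 0.4578882.
4,682,031 × 0.4578882 = 2143846.7469342 ≈ 2,143,847.

2,143,847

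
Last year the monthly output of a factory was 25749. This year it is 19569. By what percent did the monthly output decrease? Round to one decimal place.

Change: 19569 − 25749 = -6180.
Relative to the original: -6180 ÷ 25749 ≈ -24.0%.
So the monthly output decreased by 24.0%.

24.0%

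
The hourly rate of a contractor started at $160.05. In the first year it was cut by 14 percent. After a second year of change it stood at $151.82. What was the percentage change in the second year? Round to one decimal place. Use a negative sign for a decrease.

10.3%

After the first year: $160.05 × 0.86 = $137.643.
Second-year multiplier: $151.82 ÷ $137.643 ≈ 1.103.
That is a change of 10.3%.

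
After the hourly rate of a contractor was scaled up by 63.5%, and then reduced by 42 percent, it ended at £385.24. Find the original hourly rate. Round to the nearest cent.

£406.24

The overall multiplier applied was 1.635 × 0.58 = 0.9483.
So the original hourly rate was £385.24 ÷ 0.9483 ≈ £406.24.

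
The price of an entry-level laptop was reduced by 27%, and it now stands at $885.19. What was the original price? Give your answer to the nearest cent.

$1,212.59

The overall multiplier applied was 0.73.
So the original price was $885.19 ÷ 0.73 ≈ $1,212.59.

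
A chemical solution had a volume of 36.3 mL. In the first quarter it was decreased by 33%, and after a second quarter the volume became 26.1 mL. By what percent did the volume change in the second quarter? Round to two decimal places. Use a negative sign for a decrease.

7.31%

After the first quarter: 36.3 × 0.67 = 24.321.
Second-quarter multiplier: 26.1 ÷ 24.321 ≈ 1.073147.
That is a change of 7.31%.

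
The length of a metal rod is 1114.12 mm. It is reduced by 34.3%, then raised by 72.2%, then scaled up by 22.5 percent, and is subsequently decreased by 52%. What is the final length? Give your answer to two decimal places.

741.15 mm

Apply the 34.3% decrease: 1114.12 × 0.657 = 731.97684.
After the 72.2% increase: 731.97684 × 1.722 = 1260.46411848.
After the 22.5% increase: 1260.46411848 × 1.225 = 1544.068545138.
After the 52% decrease: 1544.068545138 × 0.48 = 741.15290166624 ≈ 741.15.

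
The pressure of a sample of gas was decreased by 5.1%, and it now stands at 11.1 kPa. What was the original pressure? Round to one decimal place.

11.7 kPa

The overall multiplier applied was 0.949.
So the original pressure was 11.1 ÷ 0.949 ≈ 11.7 kPa.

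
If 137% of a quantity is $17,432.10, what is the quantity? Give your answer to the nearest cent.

$12,724.16

$17,432.10 ÷ 1.37 ≈ $12,724.16.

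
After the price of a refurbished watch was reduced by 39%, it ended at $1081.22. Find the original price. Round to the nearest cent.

$1772.49

The overall multiplier applied was 0.61.
So the original price was $1081.22 ÷ 0.61 ≈ $1772.49.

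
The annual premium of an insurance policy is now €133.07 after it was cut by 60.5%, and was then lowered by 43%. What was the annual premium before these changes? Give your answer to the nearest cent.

The overall multiplier applied was 0.395 × 0.57 = 0.22515.
So the original annual premium was €133.07 ÷ 0.22515 ≈ €591.03.

€591.03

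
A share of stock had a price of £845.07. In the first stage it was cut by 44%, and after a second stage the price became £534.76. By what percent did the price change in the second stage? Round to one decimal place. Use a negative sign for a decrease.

13.0%

After the first stage: £845.07 × 0.56 = £473.2392.
Second-stage multiplier: £534.76 ÷ £473.2392 ≈ 1.13.
That is a change of 13.0%.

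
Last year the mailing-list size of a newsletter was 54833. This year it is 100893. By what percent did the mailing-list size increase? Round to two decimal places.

84.00%

Change: 100893 − 54833 = 46060.
Relative to the original: 46060 ÷ 54833 ≈ 84.00%.
So the mailing-list size increased by 84.00%.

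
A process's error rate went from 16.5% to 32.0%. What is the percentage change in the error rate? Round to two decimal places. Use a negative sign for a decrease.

The change is 32.0 − 16.5 = 15.5 percentage points.
Relative to the original 16.5%, that is 15.5 ÷ 16.5 ≈ 93.94%.

93.94%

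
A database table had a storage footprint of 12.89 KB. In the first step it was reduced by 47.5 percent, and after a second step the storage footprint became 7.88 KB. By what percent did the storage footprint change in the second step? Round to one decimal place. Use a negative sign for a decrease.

After the first step: 12.89 × 0.525 = 6.76725.
Second-step multiplier: 7.88 ÷ 6.76725 ≈ 1.16443.
That is a change of 16.4%.

16.4%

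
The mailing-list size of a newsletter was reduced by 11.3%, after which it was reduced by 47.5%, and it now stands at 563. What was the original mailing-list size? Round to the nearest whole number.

Undoing the 47.5% decrease: 563 ÷ 0.525 ≈ 1072.380952.
Undoing the 11.3% decrease: 1072.380952 ÷ 0.887 ≈ 1209.

1209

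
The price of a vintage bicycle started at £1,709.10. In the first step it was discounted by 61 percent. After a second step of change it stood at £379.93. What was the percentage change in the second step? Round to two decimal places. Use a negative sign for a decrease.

After the first step: £1,709.10 × 0.39 = £666.549.
Second-step multiplier: £379.93 ÷ £666.549 ≈ 0.569996.
That is a change of -43.00%.

-43.00%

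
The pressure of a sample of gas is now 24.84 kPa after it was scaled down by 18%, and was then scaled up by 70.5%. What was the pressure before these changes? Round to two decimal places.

17.77 kPa

Undoing the 70.5% increase: 24.84 ÷ 1.705 ≈ 14.568915.
Undoing the 18% decrease: 14.568915 ÷ 0.82 ≈ 17.77 kPa.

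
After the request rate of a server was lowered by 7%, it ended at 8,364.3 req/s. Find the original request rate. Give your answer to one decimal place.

8,993.9 req/s

The overall multiplier applied was 0.93.
So the original request rate was 8,364.3 ÷ 0.93 ≈ 8,993.9 req/s.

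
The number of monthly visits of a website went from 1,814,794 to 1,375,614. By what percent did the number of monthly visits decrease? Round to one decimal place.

24.2%

Change: 1,375,614 − 1,814,794 = -439,180.
Relative to the original: -439,180 ÷ 1,814,794 ≈ -24.2%.
So the number of monthly visits decreased by 24.2%.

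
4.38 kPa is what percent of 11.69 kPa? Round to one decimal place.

4.38 kPa ÷ 11.69 kPa ≈ 37.5%.

37.5%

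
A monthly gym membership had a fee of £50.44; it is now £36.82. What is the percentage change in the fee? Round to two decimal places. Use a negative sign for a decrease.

-27.00%

Change: £36.82 − £50.44 = -£13.62.
Relative to the original: -£13.62 ÷ £50.44 ≈ -27.00%.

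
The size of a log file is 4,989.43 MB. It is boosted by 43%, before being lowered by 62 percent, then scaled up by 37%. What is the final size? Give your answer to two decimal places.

After the 43% increase: 4,989.43 × 1.43 = 7134.8849.
62% decrease: 7134.8849 × 0.38 = 2711.256262.
37% increase: 2711.256262 × 1.37 = 3714.42107894 ≈ 3,714.42.

3,714.42 MB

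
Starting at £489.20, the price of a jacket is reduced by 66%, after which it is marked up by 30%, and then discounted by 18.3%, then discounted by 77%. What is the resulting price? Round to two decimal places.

Each change multiplies by a factor: 0.34 × 1.3 × 0.817 × 0.23 = 0.08305622.
£489.20 × 0.08305622 = £40.631102824 ≈ £40.63.

£40.63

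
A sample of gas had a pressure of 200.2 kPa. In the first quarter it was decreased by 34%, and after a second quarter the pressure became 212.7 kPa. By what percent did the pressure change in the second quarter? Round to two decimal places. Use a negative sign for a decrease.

60.98%

After the first quarter: 200.2 × 0.66 = 132.132.
Second-quarter multiplier: 212.7 ÷ 132.132 ≈ 1.609754.
That is a change of 60.98%.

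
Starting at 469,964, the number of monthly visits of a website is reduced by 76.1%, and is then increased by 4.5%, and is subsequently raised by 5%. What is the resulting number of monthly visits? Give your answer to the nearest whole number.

123,245

Apply the 76.1% decrease: 469,964 × 0.239 = 112321.396.
Apply the 4.5% increase: 112321.396 × 1.045 = 117375.85882.
After the 5% increase: 117375.85882 × 1.05 = 123244.651761 ≈ 123,245.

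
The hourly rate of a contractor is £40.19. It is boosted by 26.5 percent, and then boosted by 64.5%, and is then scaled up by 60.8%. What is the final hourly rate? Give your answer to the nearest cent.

£134.48

After the 26.5% increase: £40.19 × 1.265 = £50.84035.
64.5% increase: £50.84035 × 1.645 = £83.63237575.
Apply the 60.8% increase: £83.63237575 × 1.608 = £134.480860206 ≈ £134.48.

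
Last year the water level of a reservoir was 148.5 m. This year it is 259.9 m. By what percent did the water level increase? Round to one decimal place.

75.0%

Change: 259.9 − 148.5 = 111.4.
Relative to the original: 111.4 ÷ 148.5 ≈ 75.0%.
So the water level increased by 75.0%.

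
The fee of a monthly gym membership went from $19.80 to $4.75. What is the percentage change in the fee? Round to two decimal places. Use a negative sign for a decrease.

-76.01%

Change: $4.75 − $19.80 = -$15.05.
Relative to the original: -$15.05 ÷ $19.80 ≈ -76.01%.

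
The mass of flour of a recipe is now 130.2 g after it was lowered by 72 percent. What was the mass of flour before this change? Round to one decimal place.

465.0 g

The overall multiplier applied was 0.28.
So the original mass of flour was 130.2 ÷ 0.28 = 465.0 g.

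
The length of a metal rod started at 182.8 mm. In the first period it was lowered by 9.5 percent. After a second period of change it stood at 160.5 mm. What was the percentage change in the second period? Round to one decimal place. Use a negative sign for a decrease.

-3.0%

After the first period: 182.8 × 0.905 = 165.434.
Second-period multiplier: 160.5 ÷ 165.434 ≈ 0.97018.
That is a change of -3.0%.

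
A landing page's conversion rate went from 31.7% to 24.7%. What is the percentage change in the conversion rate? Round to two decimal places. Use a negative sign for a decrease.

-22.08%

The change is 24.7 − 31.7 = -7.0 percentage points.
Relative to the original 31.7%, that is -7.0 ÷ 31.7 ≈ -22.08%.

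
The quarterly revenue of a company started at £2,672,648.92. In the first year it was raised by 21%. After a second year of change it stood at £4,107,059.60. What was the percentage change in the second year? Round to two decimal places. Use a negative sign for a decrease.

27.00%

After the first year: £2,672,648.92 × 1.21 = £3233905.1932.
Second-year multiplier: £4,107,059.60 ÷ £3233905.1932 ≈ 1.27.
That is a change of 27.00%.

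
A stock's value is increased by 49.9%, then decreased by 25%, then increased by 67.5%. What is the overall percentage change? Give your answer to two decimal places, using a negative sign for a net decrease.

The combined multiplier is 1.499 × 0.75 × 1.675 = 1.88311875.
That corresponds to an increase of 88.31%.

88.31%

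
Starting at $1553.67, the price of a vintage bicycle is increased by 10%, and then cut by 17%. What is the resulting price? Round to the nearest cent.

$1418.50

Apply the 10% increase: $1553.67 × 1.1 = $1709.037.
After the 17% decrease: $1709.037 × 0.83 = $1418.50071 ≈ $1418.50.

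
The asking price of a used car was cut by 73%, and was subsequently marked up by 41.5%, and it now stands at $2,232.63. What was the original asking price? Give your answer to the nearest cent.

$5,843.82

Undoing the 41.5% increase: $2,232.63 ÷ 1.415 ≈ $1577.830389.
Undoing the 73% decrease: $1577.830389 ÷ 0.27 ≈ $5,843.82.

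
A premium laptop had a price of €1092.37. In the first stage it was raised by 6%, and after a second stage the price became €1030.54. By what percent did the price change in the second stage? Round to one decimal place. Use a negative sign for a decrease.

-11.0%

After the first stage: €1092.37 × 1.06 = €1157.9122.
Second-stage multiplier: €1030.54 ÷ €1157.9122 ≈ 0.89.
That is a change of -11.0%.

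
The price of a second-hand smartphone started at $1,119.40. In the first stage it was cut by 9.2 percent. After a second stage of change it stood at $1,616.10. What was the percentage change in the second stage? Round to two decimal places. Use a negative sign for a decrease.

59.00%

After the first stage: $1,119.40 × 0.908 = $1016.4152.
Second-stage multiplier: $1,616.10 ÷ $1016.4152 ≈ 1.59.
That is a change of 59.00%.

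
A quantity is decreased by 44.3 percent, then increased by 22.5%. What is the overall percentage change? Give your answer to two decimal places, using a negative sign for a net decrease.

The combined multiplier is 0.557 × 1.225 = 0.682325.
That corresponds to a decrease of 31.77%.

-31.77%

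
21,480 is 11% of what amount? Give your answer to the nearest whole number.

21,480 ÷ 0.11 ≈ 195,273.

195,273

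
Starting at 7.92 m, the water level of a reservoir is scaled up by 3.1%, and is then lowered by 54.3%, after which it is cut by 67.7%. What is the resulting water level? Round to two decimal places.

Each change multiplies by a factor: 1.031 × 0.457 × 0.323 = 0.152186941.
7.92 × 0.152186941 = 1.20532057272 ≈ 1.21.

1.21 m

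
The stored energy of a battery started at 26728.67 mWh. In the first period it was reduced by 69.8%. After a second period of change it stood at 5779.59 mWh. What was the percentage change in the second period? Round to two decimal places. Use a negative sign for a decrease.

-28.40%

After the first period: 26728.67 × 0.302 = 8072.05834.
Second-period multiplier: 5779.59 ÷ 8072.05834 ≈ 0.716.
That is a change of -28.40%.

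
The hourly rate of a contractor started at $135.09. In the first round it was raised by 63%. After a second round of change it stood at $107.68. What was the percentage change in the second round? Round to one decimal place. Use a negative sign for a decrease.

After the first round: $135.09 × 1.63 = $220.1967.
Second-round multiplier: $107.68 ÷ $220.1967 ≈ 0.48902.
That is a change of -51.1%.

-51.1%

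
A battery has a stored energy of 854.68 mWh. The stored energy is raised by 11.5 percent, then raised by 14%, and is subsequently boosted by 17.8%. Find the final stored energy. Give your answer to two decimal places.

Each change multiplies by a factor: 1.115 × 1.14 × 1.178 = 1.4973558.
854.68 × 1.4973558 = 1279.760055144 ≈ 1279.76.

1279.76 mWh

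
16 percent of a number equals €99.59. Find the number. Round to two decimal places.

€622.44

€99.59 ÷ 0.16 ≈ €622.44.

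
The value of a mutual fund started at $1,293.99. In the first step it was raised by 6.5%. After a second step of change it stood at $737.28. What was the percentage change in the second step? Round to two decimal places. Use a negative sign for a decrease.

-46.50%

After the first step: $1,293.99 × 1.065 = $1378.09935.
Second-step multiplier: $737.28 ÷ $1378.09935 ≈ 0.534998.
That is a change of -46.50%.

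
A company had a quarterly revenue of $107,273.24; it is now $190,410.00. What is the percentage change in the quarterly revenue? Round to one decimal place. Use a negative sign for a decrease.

Change: $190,410.00 − $107,273.24 = $83,136.76.
Relative to the original: $83,136.76 ÷ $107,273.24 ≈ 77.5%.

77.5%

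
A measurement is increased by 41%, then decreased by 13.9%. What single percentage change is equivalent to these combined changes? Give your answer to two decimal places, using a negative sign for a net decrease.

21.40%

A 41% increase multiplies by 1.41.
Then a 13.9% decrease: 1.41 × 0.861 = 1.21401.
Overall factor 1.21401, i.e. 21.40%.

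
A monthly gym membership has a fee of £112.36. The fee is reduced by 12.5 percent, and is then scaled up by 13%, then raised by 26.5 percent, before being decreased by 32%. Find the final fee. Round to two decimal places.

£95.56

Each change multiplies by a factor: 0.875 × 1.13 × 1.265 × 0.68 = 0.85052275.
£112.36 × 0.85052275 = £95.56473619 ≈ £95.56.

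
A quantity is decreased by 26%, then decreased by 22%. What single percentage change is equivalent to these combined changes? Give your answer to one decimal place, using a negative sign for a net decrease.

A 26% decrease multiplies by 0.74.
Then a 22% decrease: 0.74 × 0.78 = 0.5772.
Overall factor 0.5772, i.e. -42.3%.

-42.3%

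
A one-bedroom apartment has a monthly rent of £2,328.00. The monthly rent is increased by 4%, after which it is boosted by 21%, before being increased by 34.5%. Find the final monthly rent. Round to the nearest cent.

£3,940.25

After the 4% increase: £2,328.00 × 1.04 = £2421.12.
After the 21% increase: £2421.12 × 1.21 = £2929.5552.
34.5% increase: £2929.5552 × 1.345 = £3940.251744 ≈ £3,940.25.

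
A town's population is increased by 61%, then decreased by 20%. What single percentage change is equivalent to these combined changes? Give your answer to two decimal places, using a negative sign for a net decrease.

28.80%

The combined multiplier is 1.61 × 0.8 = 1.288.
That corresponds to an increase of 28.80%.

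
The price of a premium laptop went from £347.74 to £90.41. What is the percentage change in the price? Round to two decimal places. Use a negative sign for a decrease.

-74.00%

Change: £90.41 − £347.74 = -£257.33.
Relative to the original: -£257.33 ÷ £347.74 ≈ -74.00%.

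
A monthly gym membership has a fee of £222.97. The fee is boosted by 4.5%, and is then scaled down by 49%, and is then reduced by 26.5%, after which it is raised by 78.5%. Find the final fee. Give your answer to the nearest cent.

£155.90

4.5% increase: £222.97 × 1.045 = £233.00365.
Apply the 49% decrease: £233.00365 × 0.51 = £118.8318615.
Apply the 26.5% decrease: £118.8318615 × 0.735 = £87.3414182025.
78.5% increase: £87.3414182025 × 1.785 = £155.9044314914625 ≈ £155.90.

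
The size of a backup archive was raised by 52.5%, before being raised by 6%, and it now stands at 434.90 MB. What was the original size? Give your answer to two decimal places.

269.04 MB

The overall multiplier applied was 1.525 × 1.06 = 1.6165.
So the original size was 434.90 ÷ 1.6165 ≈ 269.04 MB.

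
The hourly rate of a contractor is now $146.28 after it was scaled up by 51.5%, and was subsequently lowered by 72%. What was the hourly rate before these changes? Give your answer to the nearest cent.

$344.84

Undoing the 72% decrease: $146.28 ÷ 0.28 ≈ $522.428571.
Undoing the 51.5% increase: $522.428571 ÷ 1.515 ≈ $344.84.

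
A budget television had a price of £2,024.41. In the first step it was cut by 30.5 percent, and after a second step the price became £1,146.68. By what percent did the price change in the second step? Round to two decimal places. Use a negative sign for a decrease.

After the first step: £2,024.41 × 0.695 = £1406.96495.
Second-step multiplier: £1,146.68 ÷ £1406.96495 ≈ 0.815003.
That is a change of -18.50%.

-18.50%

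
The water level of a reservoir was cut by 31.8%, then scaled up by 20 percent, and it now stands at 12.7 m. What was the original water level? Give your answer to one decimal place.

The overall multiplier applied was 0.682 × 1.2 = 0.8184.
So the original water level was 12.7 ÷ 0.8184 ≈ 15.5 m.

15.5 m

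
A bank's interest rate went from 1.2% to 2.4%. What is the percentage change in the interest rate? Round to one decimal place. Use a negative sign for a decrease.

100.0%

The change is 2.4 − 1.2 = 1.2 percentage points.
Relative to the original 1.2%, that is 1.2 ÷ 1.2 = 100.0%.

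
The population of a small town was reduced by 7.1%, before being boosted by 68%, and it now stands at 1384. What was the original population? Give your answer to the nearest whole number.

Undoing the 68% increase: 1384 ÷ 1.68 ≈ 823.809524.
Undoing the 7.1% decrease: 823.809524 ÷ 0.929 ≈ 887.

887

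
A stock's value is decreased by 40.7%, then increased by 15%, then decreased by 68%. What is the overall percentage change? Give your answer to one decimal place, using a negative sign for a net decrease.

-78.2%

The combined multiplier is 0.593 × 1.15 × 0.32 = 0.218224.
That corresponds to a decrease of 78.2%.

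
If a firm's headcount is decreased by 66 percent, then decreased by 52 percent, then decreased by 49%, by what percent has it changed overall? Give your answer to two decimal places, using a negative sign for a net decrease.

The combined multiplier is 0.34 × 0.48 × 0.51 = 0.083232.
That corresponds to a decrease of 91.68%.

-91.68%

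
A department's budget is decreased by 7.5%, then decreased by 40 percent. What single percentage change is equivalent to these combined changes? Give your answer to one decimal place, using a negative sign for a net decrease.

-44.5%

A 7.5% decrease multiplies by 0.925.
Then a 40% decrease: 0.925 × 0.6 = 0.555.
Overall factor 0.555, i.e. -44.5%.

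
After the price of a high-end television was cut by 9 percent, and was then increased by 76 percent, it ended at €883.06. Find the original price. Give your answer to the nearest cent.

€551.36

Undoing the 76% increase: €883.06 ÷ 1.76 ≈ €501.738636.
Undoing the 9% decrease: €501.738636 ÷ 0.91 ≈ €551.36.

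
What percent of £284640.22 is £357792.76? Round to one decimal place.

£357792.76 ÷ £284640.22 ≈ 125.7%.

125.7%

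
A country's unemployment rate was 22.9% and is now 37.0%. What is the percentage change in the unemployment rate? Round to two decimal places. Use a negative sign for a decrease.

The change is 37.0 − 22.9 = 14.1 percentage points.
Relative to the original 22.9%, that is 14.1 ÷ 22.9 ≈ 61.57%.

61.57%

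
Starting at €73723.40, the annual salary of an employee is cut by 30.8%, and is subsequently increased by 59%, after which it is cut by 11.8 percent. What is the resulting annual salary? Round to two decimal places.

Apply the 30.8% decrease: €73723.40 × 0.692 = €51016.5928.
Apply the 59% increase: €51016.5928 × 1.59 = €81116.382552.
After the 11.8% decrease: €81116.382552 × 0.882 = €71544.649410864 ≈ €71544.65.

€71544.65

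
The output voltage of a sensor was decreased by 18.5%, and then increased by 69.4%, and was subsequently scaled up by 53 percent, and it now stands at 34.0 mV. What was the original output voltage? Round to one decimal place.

16.1 mV

Undoing the 53% increase: 34.0 ÷ 1.53 ≈ 22.222222.
Undoing the 69.4% increase: 22.222222 ÷ 1.694 ≈ 13.118195.
Undoing the 18.5% decrease: 13.118195 ÷ 0.815 ≈ 16.1 mV.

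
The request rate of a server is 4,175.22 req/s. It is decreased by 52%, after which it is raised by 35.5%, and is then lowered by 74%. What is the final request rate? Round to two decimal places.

52% decrease: 4,175.22 × 0.48 = 2004.1056.
Apply the 35.5% increase: 2004.1056 × 1.355 = 2715.563088.
74% decrease: 2715.563088 × 0.26 = 706.04640288 ≈ 706.05.

706.05 req/s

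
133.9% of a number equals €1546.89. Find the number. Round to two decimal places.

€1546.89 ÷ 1.339 ≈ €1155.26.

€1155.26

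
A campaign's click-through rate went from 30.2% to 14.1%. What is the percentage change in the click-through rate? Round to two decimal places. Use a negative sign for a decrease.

-53.31%

The change is 14.1 − 30.2 = -16.1 percentage points.
Relative to the original 30.2%, that is -16.1 ÷ 30.2 ≈ -53.31%.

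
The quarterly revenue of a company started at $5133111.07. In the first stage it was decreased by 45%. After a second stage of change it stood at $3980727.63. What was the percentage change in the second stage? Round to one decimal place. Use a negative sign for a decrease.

41.0%

After the first stage: $5133111.07 × 0.55 = $2823211.0885.
Second-stage multiplier: $3980727.63 ÷ $2823211.0885 ≈ 1.41.
That is a change of 41.0%.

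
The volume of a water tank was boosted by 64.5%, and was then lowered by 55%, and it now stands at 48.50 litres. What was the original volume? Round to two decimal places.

65.52 litres

The overall multiplier applied was 1.645 × 0.45 = 0.74025.
So the original volume was 48.50 ÷ 0.74025 ≈ 65.52 litres.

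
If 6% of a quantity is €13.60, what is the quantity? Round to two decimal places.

€13.60 ÷ 0.06 ≈ €226.67.

€226.67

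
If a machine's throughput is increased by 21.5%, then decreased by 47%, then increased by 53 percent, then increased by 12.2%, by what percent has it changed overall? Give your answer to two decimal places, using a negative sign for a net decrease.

The combined multiplier is 1.215 × 0.53 × 1.53 × 1.122 = 1.105443207.
That corresponds to an increase of 10.54%.

10.54%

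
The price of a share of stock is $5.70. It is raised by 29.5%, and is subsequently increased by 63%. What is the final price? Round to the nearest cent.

$12.03

Each change multiplies by a factor: 1.295 × 1.63 = 2.11085.
$5.70 × 2.11085 = $12.031845 ≈ $12.03.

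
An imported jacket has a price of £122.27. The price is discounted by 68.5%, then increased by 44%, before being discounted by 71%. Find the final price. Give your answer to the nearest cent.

£16.08

Each change multiplies by a factor: 0.315 × 1.44 × 0.29 = 0.131544.
£122.27 × 0.131544 = £16.08388488 ≈ £16.08.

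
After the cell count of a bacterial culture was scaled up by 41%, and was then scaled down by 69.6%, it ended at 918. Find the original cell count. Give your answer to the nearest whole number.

Undoing the 69.6% decrease: 918 ÷ 0.304 ≈ 3019.736842.
Undoing the 41% increase: 3019.736842 ÷ 1.41 ≈ 2142.

2142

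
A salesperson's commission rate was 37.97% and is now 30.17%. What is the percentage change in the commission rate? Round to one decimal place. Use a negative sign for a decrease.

-20.5%

The change is 30.17 − 37.97 = -7.80 percentage points.
Relative to the original 37.97%, that is -7.80 ÷ 37.97 ≈ -20.5%.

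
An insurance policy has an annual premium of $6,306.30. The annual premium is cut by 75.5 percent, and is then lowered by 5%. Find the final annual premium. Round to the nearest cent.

$1,467.79

75.5% decrease: $6,306.30 × 0.245 = $1545.0435.
5% decrease: $1545.0435 × 0.95 = $1467.791325 ≈ $1,467.79.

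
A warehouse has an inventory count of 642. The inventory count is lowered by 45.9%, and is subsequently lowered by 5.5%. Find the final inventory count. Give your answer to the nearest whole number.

328

45.9% decrease: 642 × 0.541 = 347.322.
Apply the 5.5% decrease: 347.322 × 0.945 = 328.21929 ≈ 328.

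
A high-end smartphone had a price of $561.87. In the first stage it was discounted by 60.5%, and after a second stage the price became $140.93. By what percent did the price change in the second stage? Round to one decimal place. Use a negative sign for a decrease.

After the first stage: $561.87 × 0.395 = $221.93865.
Second-stage multiplier: $140.93 ÷ $221.93865 ≈ 0.635.
That is a change of -36.5%.

-36.5%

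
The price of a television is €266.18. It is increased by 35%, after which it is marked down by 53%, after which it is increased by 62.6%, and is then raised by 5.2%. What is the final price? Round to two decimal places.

€288.90

After the 35% increase: €266.18 × 1.35 = €359.343.
53% decrease: €359.343 × 0.47 = €168.89121.
Apply the 62.6% increase: €168.89121 × 1.626 = €274.61710746.
Apply the 5.2% increase: €274.61710746 × 1.052 = €288.89719704792 ≈ €288.90.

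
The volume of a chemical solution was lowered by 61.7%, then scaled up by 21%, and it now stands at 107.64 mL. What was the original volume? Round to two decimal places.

232.27 mL

Undoing the 21% increase: 107.64 ÷ 1.21 ≈ 88.958678.
Undoing the 61.7% decrease: 88.958678 ÷ 0.383 ≈ 232.27 mL.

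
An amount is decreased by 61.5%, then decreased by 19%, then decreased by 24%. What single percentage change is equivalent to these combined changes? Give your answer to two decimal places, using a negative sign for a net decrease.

A 61.5% decrease multiplies by 0.385.
Then a 19% decrease: 0.385 × 0.81 = 0.31185.
Then a 24% decrease: 0.31185 × 0.76 = 0.237006.
Overall factor 0.237006, i.e. -76.30%.

-76.30%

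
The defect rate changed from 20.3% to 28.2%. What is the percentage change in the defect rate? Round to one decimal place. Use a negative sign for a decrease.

The change is 28.2 − 20.3 = 7.9 percentage points.
Relative to the original 20.3%, that is 7.9 ÷ 20.3 ≈ 38.9%.

38.9%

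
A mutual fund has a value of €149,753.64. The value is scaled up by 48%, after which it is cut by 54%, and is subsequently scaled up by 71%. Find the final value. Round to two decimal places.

Apply the 48% increase: €149,753.64 × 1.48 = €221635.3872.
Apply the 54% decrease: €221635.3872 × 0.46 = €101952.278112.
Apply the 71% increase: €101952.278112 × 1.71 = €174338.39557152 ≈ €174,338.40.

€174,338.40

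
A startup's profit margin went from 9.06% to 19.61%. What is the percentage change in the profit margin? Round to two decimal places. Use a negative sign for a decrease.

116.45%

The change is 19.61 − 9.06 = 10.55 percentage points.
Relative to the original 9.06%, that is 10.55 ÷ 9.06 ≈ 116.45%.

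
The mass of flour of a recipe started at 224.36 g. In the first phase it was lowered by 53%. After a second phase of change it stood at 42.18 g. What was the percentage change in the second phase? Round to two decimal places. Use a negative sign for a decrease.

After the first phase: 224.36 × 0.47 = 105.4492.
Second-phase multiplier: 42.18 ÷ 105.4492 ≈ 0.400003.
That is a change of -60.00%.

-60.00%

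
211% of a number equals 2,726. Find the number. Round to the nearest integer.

2,726 ÷ 2.11 ≈ 1,292.

1,292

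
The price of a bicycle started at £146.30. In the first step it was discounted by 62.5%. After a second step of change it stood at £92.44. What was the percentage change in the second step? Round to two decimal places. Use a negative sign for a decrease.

After the first step: £146.30 × 0.375 = £54.8625.
Second-step multiplier: £92.44 ÷ £54.8625 ≈ 1.68494.
That is a change of 68.49%.

68.49%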